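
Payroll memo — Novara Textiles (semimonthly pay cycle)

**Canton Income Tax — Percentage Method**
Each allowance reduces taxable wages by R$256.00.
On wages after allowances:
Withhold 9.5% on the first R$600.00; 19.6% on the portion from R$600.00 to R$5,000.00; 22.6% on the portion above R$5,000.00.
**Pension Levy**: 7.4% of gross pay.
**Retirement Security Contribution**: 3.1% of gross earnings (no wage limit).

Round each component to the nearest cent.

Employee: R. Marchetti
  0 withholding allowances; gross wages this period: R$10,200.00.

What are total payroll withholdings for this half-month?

Canton Income Tax: taxable = R$10,200.00
  R$919.40 + 22.6% × (R$10,200.00 − R$5,000.00) = R$919.40 + 22.6% × R$5,200.00 = R$2,094.60
Pension Levy: 7.4% × R$10,200.00 = R$754.80
Retirement Security Contribution: 3.1% × R$10,200.00 = R$316.20
Total: R$2,094.60 + R$754.80 + R$316.20 = R$3,165.60

R$3,165.60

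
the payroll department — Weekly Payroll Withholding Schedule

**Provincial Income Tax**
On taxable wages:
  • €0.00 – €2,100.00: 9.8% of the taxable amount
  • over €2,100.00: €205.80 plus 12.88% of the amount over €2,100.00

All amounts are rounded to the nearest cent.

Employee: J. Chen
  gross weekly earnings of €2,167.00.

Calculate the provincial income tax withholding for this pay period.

Provincial Income Tax: taxable = €2,167.00
  €205.80 + 12.88% × (€2,167.00 − €2,100.00) = €205.80 + 12.88% × €67.00 = €214.43

€214.43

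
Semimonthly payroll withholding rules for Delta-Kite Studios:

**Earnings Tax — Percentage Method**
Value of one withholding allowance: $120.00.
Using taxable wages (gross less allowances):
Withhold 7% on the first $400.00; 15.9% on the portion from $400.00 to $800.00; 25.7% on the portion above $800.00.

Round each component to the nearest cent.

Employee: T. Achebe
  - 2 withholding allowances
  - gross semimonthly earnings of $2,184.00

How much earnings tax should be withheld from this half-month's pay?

Earnings Tax: taxable = $2,184.00 − 2×$120.00 = $1,944.00
  $91.60 + 25.7% × ($1,944.00 − $800.00) = $91.60 + 25.7% × $1,144.00 = $385.61

$385.61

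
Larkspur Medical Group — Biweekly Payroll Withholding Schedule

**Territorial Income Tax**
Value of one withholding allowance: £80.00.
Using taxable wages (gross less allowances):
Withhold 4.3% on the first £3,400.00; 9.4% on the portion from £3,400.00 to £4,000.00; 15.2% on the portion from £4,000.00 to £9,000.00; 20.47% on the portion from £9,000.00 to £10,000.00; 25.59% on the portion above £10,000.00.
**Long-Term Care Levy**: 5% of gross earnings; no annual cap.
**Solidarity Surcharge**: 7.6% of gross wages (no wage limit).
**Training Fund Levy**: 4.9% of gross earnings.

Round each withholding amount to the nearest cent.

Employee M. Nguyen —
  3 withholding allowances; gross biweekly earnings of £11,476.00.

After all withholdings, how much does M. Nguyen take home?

Territorial Income Tax: taxable = £11,476.00 − 3×£80.00 = £11,236.00
  £1,167.30 + 25.59% × (£11,236.00 − £10,000.00) = £1,167.30 + 25.59% × £1,236.00 = £1,483.59
Long-Term Care Levy: 5% × £11,476.00 = £573.80
Solidarity Surcharge: 7.6% × £11,476.00 = £872.18
Training Fund Levy: 4.9% × £11,476.00 = £562.32
Total withheld: £1,483.59 + £573.80 + £872.18 + £562.32 = £3,491.89
Net pay: £11,476.00 − £3,491.89 = £7,984.11

£7,984.11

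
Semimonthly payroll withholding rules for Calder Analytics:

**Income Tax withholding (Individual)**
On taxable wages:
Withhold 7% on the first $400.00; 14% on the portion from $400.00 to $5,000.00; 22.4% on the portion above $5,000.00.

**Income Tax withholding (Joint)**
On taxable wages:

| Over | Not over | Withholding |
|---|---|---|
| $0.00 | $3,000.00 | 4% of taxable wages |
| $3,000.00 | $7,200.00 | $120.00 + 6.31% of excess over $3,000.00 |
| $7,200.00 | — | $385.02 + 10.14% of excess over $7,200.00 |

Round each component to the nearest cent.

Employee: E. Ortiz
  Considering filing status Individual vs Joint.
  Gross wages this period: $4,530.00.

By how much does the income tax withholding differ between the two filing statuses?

$389.66

Income Tax (Individual): taxable = $4,530.00
  $28.00 + 14% × ($4,530.00 − $400.00) = $28.00 + 14% × $4,130.00 = $606.20
Income Tax (Joint): taxable = $4,530.00
  $120.00 + 6.31% × ($4,530.00 − $3,000.00) = $120.00 + 6.31% × $1,530.00 = $216.54
Difference: |$606.20 − $216.54| = $389.66 (higher under Individual)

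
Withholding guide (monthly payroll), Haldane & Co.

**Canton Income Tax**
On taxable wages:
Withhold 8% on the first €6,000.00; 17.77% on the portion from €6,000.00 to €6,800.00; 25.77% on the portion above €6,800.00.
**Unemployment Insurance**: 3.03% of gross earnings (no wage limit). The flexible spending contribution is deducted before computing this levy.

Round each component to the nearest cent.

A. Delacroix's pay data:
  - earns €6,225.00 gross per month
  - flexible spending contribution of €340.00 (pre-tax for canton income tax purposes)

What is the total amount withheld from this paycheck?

€649.12

Canton Income Tax: taxable = €6,225.00 − €340.00 = €5,885.00
  8% × €5,885.00 = €470.80
Unemployment Insurance: 3.03% × €5,885.00 = €178.32
Total: €470.80 + €178.32 = €649.12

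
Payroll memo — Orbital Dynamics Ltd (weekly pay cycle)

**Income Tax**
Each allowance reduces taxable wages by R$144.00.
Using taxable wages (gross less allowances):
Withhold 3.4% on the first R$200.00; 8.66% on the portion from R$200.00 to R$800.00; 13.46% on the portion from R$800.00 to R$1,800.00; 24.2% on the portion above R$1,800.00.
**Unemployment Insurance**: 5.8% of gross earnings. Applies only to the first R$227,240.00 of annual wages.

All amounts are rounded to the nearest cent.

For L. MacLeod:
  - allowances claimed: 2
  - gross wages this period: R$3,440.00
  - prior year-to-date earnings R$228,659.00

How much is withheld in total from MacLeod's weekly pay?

Income Tax: taxable = R$3,440.00 − 2×R$144.00 = R$3,152.00
  R$193.36 + 24.2% × (R$3,152.00 − R$1,800.00) = R$193.36 + 24.2% × R$1,352.00 = R$520.54
Unemployment Insurance: YTD R$228,659.00 ≥ cap R$227,240.00 → R$0.00
Total: R$520.54 + R$0.00 = R$520.54

R$520.54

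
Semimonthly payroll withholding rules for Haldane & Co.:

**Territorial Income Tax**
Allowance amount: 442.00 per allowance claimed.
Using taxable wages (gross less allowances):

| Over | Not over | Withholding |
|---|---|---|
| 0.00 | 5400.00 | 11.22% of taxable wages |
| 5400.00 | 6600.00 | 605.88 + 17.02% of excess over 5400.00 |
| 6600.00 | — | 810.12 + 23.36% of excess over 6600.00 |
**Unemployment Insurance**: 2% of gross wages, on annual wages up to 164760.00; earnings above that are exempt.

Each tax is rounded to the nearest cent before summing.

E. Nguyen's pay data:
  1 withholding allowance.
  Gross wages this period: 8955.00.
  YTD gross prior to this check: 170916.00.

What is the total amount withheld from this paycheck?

1257.00

Territorial Income Tax: taxable = 8955.00 − 1×442.00 = 8513.00
  810.12 + 23.36% × (8513.00 − 6600.00) = 810.12 + 23.36% × 1913.00 = 1257.00
Unemployment Insurance: YTD 170916.00 ≥ cap 164760.00 → 0.00
Total: 1257.00 + 0.00 = 1257.00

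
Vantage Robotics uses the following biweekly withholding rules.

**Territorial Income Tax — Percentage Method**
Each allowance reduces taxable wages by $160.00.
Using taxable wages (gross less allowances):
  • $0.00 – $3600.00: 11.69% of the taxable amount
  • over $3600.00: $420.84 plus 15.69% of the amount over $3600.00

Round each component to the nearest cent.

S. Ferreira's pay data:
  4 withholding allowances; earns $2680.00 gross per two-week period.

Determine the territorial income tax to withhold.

$238.48

Territorial Income Tax: taxable = $2680.00 − 4×$160.00 = $2040.00
  11.69% × $2040.00 = $238.48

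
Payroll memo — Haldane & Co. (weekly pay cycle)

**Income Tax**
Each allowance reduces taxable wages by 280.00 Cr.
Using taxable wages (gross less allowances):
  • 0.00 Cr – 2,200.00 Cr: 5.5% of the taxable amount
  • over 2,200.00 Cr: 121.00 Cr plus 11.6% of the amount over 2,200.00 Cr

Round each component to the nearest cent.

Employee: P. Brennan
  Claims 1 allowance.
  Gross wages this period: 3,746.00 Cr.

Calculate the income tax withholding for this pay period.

267.86 Cr

Income Tax: taxable = 3,746.00 Cr − 1×280.00 Cr = 3,466.00 Cr
  121.00 Cr + 11.6% × (3,466.00 Cr − 2,200.00 Cr) = 121.00 Cr + 11.6% × 1,266.00 Cr = 267.86 Cr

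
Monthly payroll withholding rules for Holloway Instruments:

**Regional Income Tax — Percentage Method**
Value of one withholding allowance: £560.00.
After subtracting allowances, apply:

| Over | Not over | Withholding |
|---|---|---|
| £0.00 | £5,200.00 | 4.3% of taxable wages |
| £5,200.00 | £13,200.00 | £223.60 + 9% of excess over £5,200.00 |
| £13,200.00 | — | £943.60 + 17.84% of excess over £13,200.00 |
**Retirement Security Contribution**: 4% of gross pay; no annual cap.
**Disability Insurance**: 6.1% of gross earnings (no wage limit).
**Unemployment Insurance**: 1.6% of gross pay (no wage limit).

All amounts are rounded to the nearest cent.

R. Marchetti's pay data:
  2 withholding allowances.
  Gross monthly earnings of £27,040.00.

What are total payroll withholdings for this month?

Regional Income Tax: taxable = £27,040.00 − 2×£560.00 = £25,920.00
  £943.60 + 17.84% × (£25,920.00 − £13,200.00) = £943.60 + 17.84% × £12,720.00 = £3,212.85
Retirement Security Contribution: 4% × £27,040.00 = £1,081.60
Disability Insurance: 6.1% × £27,040.00 = £1,649.44
Unemployment Insurance: 1.6% × £27,040.00 = £432.64
Total: £3,212.85 + £1,081.60 + £1,649.44 + £432.64 = £6,376.53

£6,376.53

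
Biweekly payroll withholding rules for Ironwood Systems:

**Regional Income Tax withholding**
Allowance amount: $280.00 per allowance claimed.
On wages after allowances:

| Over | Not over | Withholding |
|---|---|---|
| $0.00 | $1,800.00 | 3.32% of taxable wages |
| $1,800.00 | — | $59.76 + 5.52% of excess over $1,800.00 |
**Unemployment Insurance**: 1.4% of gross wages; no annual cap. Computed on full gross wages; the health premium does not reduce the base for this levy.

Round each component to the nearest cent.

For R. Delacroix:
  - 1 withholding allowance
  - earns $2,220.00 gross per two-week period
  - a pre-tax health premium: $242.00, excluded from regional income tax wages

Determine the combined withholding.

$87.45

Regional Income Tax: taxable = $2,220.00 − $242.00 − 1×$280.00 = $1,698.00
  3.32% × $1,698.00 = $56.37
Unemployment Insurance: 1.4% × $2,220.00 = $31.08
Total: $56.37 + $31.08 = $87.45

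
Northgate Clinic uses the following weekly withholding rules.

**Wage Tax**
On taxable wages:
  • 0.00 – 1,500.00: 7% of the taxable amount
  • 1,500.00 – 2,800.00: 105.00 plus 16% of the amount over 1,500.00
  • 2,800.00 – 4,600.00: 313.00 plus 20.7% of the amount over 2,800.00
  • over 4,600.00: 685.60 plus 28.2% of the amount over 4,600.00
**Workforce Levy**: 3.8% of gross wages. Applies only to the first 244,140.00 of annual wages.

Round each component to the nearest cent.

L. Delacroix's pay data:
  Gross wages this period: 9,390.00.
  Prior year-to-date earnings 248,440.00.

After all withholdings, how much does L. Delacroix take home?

7,353.62

Wage Tax: taxable = 9,390.00
  685.60 + 28.2% × (9,390.00 − 4,600.00) = 685.60 + 28.2% × 4,790.00 = 2,036.38
Workforce Levy: YTD 248,440.00 ≥ cap 244,140.00 → 0.00
Total withheld: 2,036.38 + 0.00 = 2,036.38
Net pay: 9,390.00 − 2,036.38 = 7,353.62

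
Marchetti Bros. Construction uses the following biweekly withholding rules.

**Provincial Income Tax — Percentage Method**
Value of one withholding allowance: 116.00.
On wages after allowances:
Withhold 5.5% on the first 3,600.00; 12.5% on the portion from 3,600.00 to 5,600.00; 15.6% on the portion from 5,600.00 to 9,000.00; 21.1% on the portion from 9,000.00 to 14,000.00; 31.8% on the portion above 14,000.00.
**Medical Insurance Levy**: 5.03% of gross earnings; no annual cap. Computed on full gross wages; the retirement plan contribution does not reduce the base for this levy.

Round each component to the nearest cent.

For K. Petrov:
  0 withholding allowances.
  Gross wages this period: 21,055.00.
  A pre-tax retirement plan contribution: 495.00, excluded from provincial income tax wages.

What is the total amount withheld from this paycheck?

Provincial Income Tax: taxable = 21,055.00 − 495.00 = 20,560.00
  2,033.40 + 31.8% × (20,560.00 − 14,000.00) = 2,033.40 + 31.8% × 6,560.00 = 4,119.48
Medical Insurance Levy: 5.03% × 21,055.00 = 1,059.07
Total: 4,119.48 + 1,059.07 = 5,178.55

5,178.55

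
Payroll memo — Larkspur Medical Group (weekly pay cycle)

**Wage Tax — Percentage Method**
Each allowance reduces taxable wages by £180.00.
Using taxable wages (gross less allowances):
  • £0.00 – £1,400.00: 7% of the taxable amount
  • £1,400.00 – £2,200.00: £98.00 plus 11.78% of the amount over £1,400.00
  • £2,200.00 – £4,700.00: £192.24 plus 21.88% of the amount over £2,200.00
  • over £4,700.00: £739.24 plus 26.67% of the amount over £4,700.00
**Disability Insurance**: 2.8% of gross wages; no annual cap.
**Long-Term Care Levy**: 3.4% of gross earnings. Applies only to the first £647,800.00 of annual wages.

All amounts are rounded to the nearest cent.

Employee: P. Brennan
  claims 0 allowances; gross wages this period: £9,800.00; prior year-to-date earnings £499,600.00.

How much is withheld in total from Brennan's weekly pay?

Wage Tax: taxable = £9,800.00
  £739.24 + 26.67% × (£9,800.00 − £4,700.00) = £739.24 + 26.67% × £5,100.00 = £2,099.41
Disability Insurance: 2.8% × £9,800.00 = £274.40
Long-Term Care Levy: 3.4% × £9,800.00 = £333.20
Total: £2,099.41 + £274.40 + £333.20 = £2,707.01

£2,707.01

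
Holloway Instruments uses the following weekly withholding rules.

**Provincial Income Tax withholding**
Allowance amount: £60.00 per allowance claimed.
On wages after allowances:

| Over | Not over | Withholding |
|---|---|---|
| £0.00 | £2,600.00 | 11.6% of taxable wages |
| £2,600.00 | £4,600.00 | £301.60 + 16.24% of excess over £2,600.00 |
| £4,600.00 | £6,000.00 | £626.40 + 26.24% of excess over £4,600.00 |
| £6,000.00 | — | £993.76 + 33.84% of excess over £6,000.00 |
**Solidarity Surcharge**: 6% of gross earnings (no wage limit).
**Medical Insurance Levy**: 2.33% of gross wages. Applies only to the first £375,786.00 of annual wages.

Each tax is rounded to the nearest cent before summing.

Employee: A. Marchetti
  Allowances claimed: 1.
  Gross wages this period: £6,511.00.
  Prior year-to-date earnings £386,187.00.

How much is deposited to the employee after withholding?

£4,973.96

Provincial Income Tax: taxable = £6,511.00 − 1×£60.00 = £6,451.00
  £993.76 + 33.84% × (£6,451.00 − £6,000.00) = £993.76 + 33.84% × £451.00 = £1,146.38
Solidarity Surcharge: 6% × £6,511.00 = £390.66
Medical Insurance Levy: YTD £386,187.00 ≥ cap £375,786.00 → £0.00
Total withheld: £1,146.38 + £390.66 + £0.00 = £1,537.04
Net pay: £6,511.00 − £1,537.04 = £4,973.96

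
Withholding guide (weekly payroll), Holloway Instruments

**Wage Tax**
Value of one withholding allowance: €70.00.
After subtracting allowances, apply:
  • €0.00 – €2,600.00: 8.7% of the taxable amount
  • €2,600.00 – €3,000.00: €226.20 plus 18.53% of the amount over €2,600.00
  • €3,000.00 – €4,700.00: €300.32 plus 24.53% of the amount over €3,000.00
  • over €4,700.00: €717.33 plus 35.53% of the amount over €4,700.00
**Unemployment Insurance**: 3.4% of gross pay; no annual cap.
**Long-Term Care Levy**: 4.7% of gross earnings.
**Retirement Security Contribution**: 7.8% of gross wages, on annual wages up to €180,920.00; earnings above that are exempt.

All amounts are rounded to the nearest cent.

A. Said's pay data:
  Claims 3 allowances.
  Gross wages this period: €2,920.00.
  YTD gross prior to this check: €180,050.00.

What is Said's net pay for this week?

€2,369.04

Wage Tax: taxable = €2,920.00 − 3×€70.00 = €2,710.00
  €226.20 + 18.53% × (€2,710.00 − €2,600.00) = €226.20 + 18.53% × €110.00 = €246.58
Unemployment Insurance: 3.4% × €2,920.00 = €99.28
Long-Term Care Levy: 4.7% × €2,920.00 = €137.24
Retirement Security Contribution: cap €180,920.00 − YTD €180,050.00 = €870.00 subject; 7.8% × €870.00 = €67.86
Total withheld: €246.58 + €99.28 + €137.24 + €67.86 = €550.96
Net pay: €2,920.00 − €550.96 = €2,369.04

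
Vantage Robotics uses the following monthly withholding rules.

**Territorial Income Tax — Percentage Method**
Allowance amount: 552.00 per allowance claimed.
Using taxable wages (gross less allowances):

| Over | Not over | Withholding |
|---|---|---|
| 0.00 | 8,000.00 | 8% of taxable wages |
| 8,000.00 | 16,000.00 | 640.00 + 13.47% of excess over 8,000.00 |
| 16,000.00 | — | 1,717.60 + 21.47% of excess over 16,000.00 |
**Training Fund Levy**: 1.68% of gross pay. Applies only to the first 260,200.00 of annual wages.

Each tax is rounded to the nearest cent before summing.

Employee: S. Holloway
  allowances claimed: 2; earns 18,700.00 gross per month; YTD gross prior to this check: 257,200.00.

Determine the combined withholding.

Territorial Income Tax: taxable = 18,700.00 − 2×552.00 = 17,596.00
  1,717.60 + 21.47% × (17,596.00 − 16,000.00) = 1,717.60 + 21.47% × 1,596.00 = 2,060.26
Training Fund Levy: cap 260,200.00 − YTD 257,200.00 = 3,000.00 subject; 1.68% × 3,000.00 = 50.40
Total: 2,060.26 + 50.40 = 2,110.66

2,110.66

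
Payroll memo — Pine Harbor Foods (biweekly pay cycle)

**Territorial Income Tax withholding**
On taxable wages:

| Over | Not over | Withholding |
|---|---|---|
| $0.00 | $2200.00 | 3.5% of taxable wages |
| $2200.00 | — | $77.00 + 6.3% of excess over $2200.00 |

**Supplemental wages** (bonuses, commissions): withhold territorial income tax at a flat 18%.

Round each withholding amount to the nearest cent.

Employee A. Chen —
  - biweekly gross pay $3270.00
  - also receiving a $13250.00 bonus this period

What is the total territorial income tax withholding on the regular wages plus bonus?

Territorial Income Tax: taxable = $3270.00
  $77.00 + 6.3% × ($3270.00 − $2200.00) = $77.00 + 6.3% × $1070.00 = $144.41
Supplemental (18% flat on bonus): 18% × $13250.00 = $2385.00
Total territorial income tax: $144.41 + $2385.00 = $2529.41

$2529.41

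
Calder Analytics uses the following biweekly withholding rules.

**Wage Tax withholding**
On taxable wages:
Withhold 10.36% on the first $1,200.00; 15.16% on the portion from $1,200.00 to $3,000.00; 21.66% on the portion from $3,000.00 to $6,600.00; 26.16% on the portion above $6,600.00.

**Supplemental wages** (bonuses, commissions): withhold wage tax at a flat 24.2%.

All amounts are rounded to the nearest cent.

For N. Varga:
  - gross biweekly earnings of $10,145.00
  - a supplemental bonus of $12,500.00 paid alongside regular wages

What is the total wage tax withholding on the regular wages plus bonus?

$5,129.33

Wage Tax: taxable = $10,145.00
  $1,176.96 + 26.16% × ($10,145.00 − $6,600.00) = $1,176.96 + 26.16% × $3,545.00 = $2,104.33
Supplemental (24.2% flat on bonus): 24.2% × $12,500.00 = $3,025.00
Total wage tax: $2,104.33 + $3,025.00 = $5,129.33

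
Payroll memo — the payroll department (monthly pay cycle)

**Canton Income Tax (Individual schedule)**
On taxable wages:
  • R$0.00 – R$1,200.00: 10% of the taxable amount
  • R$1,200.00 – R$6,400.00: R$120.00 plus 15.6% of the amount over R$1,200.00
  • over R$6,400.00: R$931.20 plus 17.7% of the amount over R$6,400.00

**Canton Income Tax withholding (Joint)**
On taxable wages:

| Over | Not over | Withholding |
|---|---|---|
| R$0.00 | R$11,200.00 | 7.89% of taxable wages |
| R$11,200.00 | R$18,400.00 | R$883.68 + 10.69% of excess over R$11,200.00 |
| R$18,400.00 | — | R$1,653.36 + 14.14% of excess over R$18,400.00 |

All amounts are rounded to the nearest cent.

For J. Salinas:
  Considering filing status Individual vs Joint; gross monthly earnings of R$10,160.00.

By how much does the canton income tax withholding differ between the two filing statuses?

Canton Income Tax (Individual): taxable = R$10,160.00
  R$931.20 + 17.7% × (R$10,160.00 − R$6,400.00) = R$931.20 + 17.7% × R$3,760.00 = R$1,596.72
Canton Income Tax (Joint): taxable = R$10,160.00
  7.89% × R$10,160.00 = R$801.62
Difference: |R$1,596.72 − R$801.62| = R$795.10 (higher under Individual)

R$795.10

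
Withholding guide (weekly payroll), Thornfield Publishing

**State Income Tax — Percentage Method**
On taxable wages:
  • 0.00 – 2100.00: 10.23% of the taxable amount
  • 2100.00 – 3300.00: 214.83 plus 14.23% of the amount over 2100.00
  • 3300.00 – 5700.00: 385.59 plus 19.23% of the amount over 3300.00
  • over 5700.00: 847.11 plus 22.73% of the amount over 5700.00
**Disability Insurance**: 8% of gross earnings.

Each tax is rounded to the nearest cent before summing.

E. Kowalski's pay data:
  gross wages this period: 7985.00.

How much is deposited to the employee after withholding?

State Income Tax: taxable = 7985.00
  847.11 + 22.73% × (7985.00 − 5700.00) = 847.11 + 22.73% × 2285.00 = 1366.49
Disability Insurance: 8% × 7985.00 = 638.80
Total withheld: 1366.49 + 638.80 = 2005.29
Net pay: 7985.00 − 2005.29 = 5979.71

5979.71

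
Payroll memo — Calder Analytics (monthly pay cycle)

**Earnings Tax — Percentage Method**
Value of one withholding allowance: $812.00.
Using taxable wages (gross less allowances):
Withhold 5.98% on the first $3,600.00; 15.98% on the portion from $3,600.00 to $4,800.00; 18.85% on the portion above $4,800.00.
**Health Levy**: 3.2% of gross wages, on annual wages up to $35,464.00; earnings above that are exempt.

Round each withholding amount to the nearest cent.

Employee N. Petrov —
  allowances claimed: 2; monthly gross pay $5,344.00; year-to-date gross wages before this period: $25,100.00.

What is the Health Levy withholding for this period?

Health Levy: 3.2% × $5,344.00 = $171.01

$171.01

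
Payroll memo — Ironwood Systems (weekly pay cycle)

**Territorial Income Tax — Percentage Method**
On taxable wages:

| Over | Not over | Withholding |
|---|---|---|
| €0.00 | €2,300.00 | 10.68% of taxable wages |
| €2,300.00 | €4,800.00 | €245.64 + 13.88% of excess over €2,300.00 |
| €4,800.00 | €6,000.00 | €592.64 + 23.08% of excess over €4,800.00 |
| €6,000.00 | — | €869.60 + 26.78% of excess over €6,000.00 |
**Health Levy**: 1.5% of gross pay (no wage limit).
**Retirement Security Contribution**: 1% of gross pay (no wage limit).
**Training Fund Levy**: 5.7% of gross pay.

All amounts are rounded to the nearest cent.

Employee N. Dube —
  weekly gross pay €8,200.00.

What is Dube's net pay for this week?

€6,068.84

Territorial Income Tax: taxable = €8,200.00
  €869.60 + 26.78% × (€8,200.00 − €6,000.00) = €869.60 + 26.78% × €2,200.00 = €1,458.76
Health Levy: 1.5% × €8,200.00 = €123.00
Retirement Security Contribution: 1% × €8,200.00 = €82.00
Training Fund Levy: 5.7% × €8,200.00 = €467.40
Total withheld: €1,458.76 + €123.00 + €82.00 + €467.40 = €2,131.16
Net pay: €8,200.00 − €2,131.16 = €6,068.84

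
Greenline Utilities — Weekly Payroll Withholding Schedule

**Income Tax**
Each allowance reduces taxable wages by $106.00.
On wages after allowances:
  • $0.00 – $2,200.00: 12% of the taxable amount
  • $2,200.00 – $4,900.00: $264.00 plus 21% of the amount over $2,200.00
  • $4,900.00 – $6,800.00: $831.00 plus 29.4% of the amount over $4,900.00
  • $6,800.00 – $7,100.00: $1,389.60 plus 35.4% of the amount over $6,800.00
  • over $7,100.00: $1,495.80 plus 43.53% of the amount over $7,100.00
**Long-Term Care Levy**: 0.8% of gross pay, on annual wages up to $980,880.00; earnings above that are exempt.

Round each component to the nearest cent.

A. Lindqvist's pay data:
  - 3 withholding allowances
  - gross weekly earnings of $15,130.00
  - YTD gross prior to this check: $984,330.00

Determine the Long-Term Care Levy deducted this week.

Long-Term Care Levy: YTD $984,330.00 ≥ cap $980,880.00 → $0.00

$0.00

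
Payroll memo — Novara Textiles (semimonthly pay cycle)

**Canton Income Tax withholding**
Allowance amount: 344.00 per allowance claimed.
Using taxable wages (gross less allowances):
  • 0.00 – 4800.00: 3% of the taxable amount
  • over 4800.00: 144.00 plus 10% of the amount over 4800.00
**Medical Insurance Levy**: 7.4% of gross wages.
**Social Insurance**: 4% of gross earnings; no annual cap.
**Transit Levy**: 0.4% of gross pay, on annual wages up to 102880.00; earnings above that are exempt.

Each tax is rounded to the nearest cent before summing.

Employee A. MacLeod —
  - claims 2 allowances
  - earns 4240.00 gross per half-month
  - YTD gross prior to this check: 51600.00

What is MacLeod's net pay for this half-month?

3633.12

Canton Income Tax: taxable = 4240.00 − 2×344.00 = 3552.00
  3% × 3552.00 = 106.56
Medical Insurance Levy: 7.4% × 4240.00 = 313.76
Social Insurance: 4% × 4240.00 = 169.60
Transit Levy: 0.4% × 4240.00 = 16.96
Total withheld: 106.56 + 313.76 + 169.60 + 16.96 = 606.88
Net pay: 4240.00 − 606.88 = 3633.12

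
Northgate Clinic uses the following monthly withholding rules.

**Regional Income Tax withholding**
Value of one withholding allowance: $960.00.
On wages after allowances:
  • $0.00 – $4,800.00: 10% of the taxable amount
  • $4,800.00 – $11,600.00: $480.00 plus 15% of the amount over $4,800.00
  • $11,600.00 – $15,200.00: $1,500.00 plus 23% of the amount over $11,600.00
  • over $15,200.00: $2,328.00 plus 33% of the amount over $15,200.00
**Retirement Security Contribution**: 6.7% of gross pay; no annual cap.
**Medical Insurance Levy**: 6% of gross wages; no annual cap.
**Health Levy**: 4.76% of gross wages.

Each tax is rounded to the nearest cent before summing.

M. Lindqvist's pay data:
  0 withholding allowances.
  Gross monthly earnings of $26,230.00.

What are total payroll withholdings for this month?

$10,547.66

Regional Income Tax: taxable = $26,230.00
  $2,328.00 + 33% × ($26,230.00 − $15,200.00) = $2,328.00 + 33% × $11,030.00 = $5,967.90
Retirement Security Contribution: 6.7% × $26,230.00 = $1,757.41
Medical Insurance Levy: 6% × $26,230.00 = $1,573.80
Health Levy: 4.76% × $26,230.00 = $1,248.55
Total: $5,967.90 + $1,757.41 + $1,573.80 + $1,248.55 = $10,547.66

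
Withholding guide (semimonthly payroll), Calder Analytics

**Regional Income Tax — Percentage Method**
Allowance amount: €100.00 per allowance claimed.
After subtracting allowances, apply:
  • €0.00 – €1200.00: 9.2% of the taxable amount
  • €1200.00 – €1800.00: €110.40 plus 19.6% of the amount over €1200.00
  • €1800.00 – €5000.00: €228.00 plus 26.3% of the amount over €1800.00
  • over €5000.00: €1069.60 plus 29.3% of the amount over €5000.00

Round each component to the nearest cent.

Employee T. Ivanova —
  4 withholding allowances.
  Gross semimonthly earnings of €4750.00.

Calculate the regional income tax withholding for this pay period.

Regional Income Tax: taxable = €4750.00 − 4×€100.00 = €4350.00
  €228.00 + 26.3% × (€4350.00 − €1800.00) = €228.00 + 26.3% × €2550.00 = €898.65

€898.65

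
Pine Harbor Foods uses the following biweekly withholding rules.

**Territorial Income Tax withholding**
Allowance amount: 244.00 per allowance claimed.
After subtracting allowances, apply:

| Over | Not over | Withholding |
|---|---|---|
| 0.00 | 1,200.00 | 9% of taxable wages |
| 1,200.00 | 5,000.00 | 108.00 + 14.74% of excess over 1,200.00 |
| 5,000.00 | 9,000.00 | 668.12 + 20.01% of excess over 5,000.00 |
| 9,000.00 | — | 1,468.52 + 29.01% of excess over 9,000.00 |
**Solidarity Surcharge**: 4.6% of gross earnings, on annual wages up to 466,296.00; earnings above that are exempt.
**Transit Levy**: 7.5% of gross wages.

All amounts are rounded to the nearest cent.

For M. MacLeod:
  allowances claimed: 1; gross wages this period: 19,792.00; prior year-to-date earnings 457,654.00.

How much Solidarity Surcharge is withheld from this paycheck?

Solidarity Surcharge: cap 466,296.00 − YTD 457,654.00 = 8,642.00 subject; 4.6% × 8,642.00 = 397.53

397.53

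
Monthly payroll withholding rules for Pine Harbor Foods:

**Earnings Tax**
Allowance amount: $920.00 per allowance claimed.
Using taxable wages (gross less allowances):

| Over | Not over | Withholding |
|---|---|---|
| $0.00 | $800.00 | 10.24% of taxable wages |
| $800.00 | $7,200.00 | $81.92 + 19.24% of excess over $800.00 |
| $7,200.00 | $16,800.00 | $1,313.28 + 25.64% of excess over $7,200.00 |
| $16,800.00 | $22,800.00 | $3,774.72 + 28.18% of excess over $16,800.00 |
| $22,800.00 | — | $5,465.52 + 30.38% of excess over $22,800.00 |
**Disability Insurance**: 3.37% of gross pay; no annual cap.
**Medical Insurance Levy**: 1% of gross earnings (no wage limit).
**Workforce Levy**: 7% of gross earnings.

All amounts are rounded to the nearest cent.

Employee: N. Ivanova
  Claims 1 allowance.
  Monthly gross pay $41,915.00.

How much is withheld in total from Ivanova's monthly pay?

$15,758.90

Earnings Tax: taxable = $41,915.00 − 1×$920.00 = $40,995.00
  $5,465.52 + 30.38% × ($40,995.00 − $22,800.00) = $5,465.52 + 30.38% × $18,195.00 = $10,993.16
Disability Insurance: 3.37% × $41,915.00 = $1,412.54
Medical Insurance Levy: 1% × $41,915.00 = $419.15
Workforce Levy: 7% × $41,915.00 = $2,934.05
Total: $10,993.16 + $1,412.54 + $419.15 + $2,934.05 = $15,758.90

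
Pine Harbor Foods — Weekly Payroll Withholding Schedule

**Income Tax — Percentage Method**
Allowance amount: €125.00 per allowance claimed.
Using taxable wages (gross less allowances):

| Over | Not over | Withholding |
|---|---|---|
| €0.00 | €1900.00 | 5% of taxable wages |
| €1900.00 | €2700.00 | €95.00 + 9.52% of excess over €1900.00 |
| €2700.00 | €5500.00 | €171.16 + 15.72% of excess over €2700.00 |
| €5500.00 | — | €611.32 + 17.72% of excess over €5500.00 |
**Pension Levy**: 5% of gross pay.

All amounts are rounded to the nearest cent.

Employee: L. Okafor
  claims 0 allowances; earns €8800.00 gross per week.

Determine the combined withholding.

Income Tax: taxable = €8800.00
  €611.32 + 17.72% × (€8800.00 − €5500.00) = €611.32 + 17.72% × €3300.00 = €1196.08
Pension Levy: 5% × €8800.00 = €440.00
Total: €1196.08 + €440.00 = €1636.08

€1636.08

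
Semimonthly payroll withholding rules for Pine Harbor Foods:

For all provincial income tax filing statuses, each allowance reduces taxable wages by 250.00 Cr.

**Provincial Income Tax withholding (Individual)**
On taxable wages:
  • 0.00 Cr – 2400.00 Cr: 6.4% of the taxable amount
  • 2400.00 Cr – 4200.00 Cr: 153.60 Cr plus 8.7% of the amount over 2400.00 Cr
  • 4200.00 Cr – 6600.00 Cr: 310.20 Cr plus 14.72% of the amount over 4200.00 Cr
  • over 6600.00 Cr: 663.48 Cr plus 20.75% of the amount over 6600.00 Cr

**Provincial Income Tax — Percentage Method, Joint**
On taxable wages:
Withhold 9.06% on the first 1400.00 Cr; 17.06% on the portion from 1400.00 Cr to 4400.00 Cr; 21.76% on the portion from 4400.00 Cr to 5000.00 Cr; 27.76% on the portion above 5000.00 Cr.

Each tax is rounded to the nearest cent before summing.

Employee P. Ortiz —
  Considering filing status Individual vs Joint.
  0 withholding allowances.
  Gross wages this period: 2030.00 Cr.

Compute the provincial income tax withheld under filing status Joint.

Provincial Income Tax (Joint): taxable = 2030.00 Cr
  126.84 Cr + 17.06% × (2030.00 Cr − 1400.00 Cr) = 126.84 Cr + 17.06% × 630.00 Cr = 234.32 Cr

234.32 Cr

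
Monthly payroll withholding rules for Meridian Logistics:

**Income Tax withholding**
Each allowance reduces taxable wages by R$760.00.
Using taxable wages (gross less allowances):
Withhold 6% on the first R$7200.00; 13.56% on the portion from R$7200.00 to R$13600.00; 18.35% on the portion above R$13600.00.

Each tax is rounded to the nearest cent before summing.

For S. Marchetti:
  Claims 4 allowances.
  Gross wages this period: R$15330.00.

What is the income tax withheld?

R$1122.20

Income Tax: taxable = R$15330.00 − 4×R$760.00 = R$12290.00
  R$432.00 + 13.56% × (R$12290.00 − R$7200.00) = R$432.00 + 13.56% × R$5090.00 = R$1122.20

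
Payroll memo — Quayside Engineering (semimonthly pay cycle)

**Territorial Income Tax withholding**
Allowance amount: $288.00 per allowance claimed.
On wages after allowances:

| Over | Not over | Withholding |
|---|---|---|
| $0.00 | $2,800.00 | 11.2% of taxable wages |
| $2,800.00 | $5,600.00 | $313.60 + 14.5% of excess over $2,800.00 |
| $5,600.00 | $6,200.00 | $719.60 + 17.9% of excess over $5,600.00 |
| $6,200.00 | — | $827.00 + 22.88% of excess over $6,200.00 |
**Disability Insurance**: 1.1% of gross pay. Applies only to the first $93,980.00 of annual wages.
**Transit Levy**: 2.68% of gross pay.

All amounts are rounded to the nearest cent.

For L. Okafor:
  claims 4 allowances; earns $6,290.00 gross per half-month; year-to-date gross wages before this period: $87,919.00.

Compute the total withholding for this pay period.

$887.85

Territorial Income Tax: taxable = $6,290.00 − 4×$288.00 = $5,138.00
  $313.60 + 14.5% × ($5,138.00 − $2,800.00) = $313.60 + 14.5% × $2,338.00 = $652.61
Disability Insurance: cap $93,980.00 − YTD $87,919.00 = $6,061.00 subject; 1.1% × $6,061.00 = $66.67
Transit Levy: 2.68% × $6,290.00 = $168.57
Total: $652.61 + $66.67 + $168.57 = $887.85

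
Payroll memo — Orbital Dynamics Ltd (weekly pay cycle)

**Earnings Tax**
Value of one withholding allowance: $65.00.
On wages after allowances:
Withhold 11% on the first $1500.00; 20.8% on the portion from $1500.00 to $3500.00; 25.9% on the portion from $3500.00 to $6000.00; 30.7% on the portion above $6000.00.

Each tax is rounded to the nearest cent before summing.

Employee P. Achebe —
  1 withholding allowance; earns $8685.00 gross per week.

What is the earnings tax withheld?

Earnings Tax: taxable = $8685.00 − 1×$65.00 = $8620.00
  $1228.50 + 30.7% × ($8620.00 − $6000.00) = $1228.50 + 30.7% × $2620.00 = $2032.84

$2032.84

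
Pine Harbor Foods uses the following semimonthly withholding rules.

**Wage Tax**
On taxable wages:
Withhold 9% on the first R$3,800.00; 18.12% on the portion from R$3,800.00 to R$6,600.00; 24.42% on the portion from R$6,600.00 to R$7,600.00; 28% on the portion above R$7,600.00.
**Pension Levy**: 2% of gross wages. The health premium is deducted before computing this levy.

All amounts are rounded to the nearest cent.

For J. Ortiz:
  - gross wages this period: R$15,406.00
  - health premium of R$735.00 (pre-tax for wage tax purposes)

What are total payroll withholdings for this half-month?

R$3,366.86

Wage Tax: taxable = R$15,406.00 − R$735.00 = R$14,671.00
  R$1,093.56 + 28% × (R$14,671.00 − R$7,600.00) = R$1,093.56 + 28% × R$7,071.00 = R$3,073.44
Pension Levy: 2% × R$14,671.00 = R$293.42
Total: R$3,073.44 + R$293.42 = R$3,366.86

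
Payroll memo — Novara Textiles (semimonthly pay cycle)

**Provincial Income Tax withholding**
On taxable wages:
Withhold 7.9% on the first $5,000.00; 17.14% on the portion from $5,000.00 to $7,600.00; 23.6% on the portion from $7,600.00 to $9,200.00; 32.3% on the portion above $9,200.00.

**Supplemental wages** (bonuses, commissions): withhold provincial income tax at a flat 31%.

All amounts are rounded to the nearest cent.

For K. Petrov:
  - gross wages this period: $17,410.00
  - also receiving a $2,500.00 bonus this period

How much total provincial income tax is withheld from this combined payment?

Provincial Income Tax: taxable = $17,410.00
  $1,218.24 + 32.3% × ($17,410.00 − $9,200.00) = $1,218.24 + 32.3% × $8,210.00 = $3,870.07
Supplemental (31% flat on bonus): 31% × $2,500.00 = $775.00
Total provincial income tax: $3,870.07 + $775.00 = $4,645.07

$4,645.07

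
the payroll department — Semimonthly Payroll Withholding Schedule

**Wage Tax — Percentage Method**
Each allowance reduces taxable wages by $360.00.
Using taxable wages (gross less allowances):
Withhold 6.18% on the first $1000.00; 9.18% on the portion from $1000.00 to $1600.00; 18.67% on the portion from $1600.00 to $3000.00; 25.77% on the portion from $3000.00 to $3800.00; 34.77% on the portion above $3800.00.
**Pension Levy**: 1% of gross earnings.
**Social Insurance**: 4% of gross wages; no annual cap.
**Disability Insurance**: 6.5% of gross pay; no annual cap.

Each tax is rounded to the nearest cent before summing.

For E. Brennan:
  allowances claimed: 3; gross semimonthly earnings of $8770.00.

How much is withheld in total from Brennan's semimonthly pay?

Wage Tax: taxable = $8770.00 − 3×$360.00 = $7690.00
  $584.42 + 34.77% × ($7690.00 − $3800.00) = $584.42 + 34.77% × $3890.00 = $1936.97
Pension Levy: 1% × $8770.00 = $87.70
Social Insurance: 4% × $8770.00 = $350.80
Disability Insurance: 6.5% × $8770.00 = $570.05
Total: $1936.97 + $87.70 + $350.80 + $570.05 = $2945.52

$2945.52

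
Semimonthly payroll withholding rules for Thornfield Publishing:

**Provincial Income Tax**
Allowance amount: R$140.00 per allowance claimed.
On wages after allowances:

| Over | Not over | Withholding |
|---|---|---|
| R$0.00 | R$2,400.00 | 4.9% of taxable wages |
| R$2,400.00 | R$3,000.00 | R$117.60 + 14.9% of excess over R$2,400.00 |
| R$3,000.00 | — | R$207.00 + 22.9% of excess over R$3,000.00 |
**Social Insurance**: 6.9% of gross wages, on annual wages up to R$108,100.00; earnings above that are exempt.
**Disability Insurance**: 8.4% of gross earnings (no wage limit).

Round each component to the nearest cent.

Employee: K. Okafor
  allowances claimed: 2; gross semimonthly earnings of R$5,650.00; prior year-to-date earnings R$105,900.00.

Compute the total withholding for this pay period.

R$1,376.13

Provincial Income Tax: taxable = R$5,650.00 − 2×R$140.00 = R$5,370.00
  R$207.00 + 22.9% × (R$5,370.00 − R$3,000.00) = R$207.00 + 22.9% × R$2,370.00 = R$749.73
Social Insurance: cap R$108,100.00 − YTD R$105,900.00 = R$2,200.00 subject; 6.9% × R$2,200.00 = R$151.80
Disability Insurance: 8.4% × R$5,650.00 = R$474.60
Total: R$749.73 + R$151.80 + R$474.60 = R$1,376.13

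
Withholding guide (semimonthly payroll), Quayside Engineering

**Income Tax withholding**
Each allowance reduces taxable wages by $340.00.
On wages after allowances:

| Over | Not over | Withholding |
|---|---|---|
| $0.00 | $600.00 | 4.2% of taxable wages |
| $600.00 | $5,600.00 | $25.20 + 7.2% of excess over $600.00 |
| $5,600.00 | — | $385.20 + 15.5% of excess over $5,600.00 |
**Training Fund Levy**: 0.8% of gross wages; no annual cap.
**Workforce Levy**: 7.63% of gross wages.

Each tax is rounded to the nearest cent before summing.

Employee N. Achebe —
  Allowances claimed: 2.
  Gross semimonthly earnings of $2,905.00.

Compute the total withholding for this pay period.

$387.09

Income Tax: taxable = $2,905.00 − 2×$340.00 = $2,225.00
  $25.20 + 7.2% × ($2,225.00 − $600.00) = $25.20 + 7.2% × $1,625.00 = $142.20
Training Fund Levy: 0.8% × $2,905.00 = $23.24
Workforce Levy: 7.63% × $2,905.00 = $221.65
Total: $142.20 + $23.24 + $221.65 = $387.09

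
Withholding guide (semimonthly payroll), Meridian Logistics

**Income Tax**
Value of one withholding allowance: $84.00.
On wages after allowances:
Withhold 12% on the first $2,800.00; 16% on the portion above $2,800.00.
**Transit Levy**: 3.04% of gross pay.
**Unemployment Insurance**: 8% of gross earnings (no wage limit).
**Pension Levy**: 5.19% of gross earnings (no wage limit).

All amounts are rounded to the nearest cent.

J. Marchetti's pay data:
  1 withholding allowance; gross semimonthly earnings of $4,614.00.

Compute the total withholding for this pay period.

Income Tax: taxable = $4,614.00 − 1×$84.00 = $4,530.00
  $336.00 + 16% × ($4,530.00 − $2,800.00) = $336.00 + 16% × $1,730.00 = $612.80
Transit Levy: 3.04% × $4,614.00 = $140.27
Unemployment Insurance: 8% × $4,614.00 = $369.12
Pension Levy: 5.19% × $4,614.00 = $239.47
Total: $612.80 + $140.27 + $369.12 + $239.47 = $1,361.66

$1,361.66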